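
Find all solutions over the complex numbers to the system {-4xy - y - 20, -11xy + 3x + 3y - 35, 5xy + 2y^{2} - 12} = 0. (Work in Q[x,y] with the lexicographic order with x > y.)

Compute a lex Gröbner basis by Buchberger's algorithm.
f_1 = -4xy - y - 20, LT = xy.
f_2 = -11xy + 3x + 3y - 35, LT = xy.
f_3 = 5xy + 2y^{2} - 12, LT = xy.

S(f_1,f_2): lcm = xy. S = \tfrac{3}{11}x + \tfrac{23}{44}y + \tfrac{20}{11}.
  leading term x: no divisor's leading term divides it; move \tfrac{3}{11}x to the remainder.
  leading term y: no divisor's leading term divides it; move \tfrac{23}{44}y to the remainder.
  leading term 1: no divisor's leading term divides it; move \tfrac{20}{11} to the remainder.
  remainder \tfrac{3}{11}x + \tfrac{23}{44}y + \tfrac{20}{11} ≠ 0; add h_4 = \tfrac{3}{11}x + \tfrac{23}{44}y + \tfrac{20}{11} to the basis.

S(f_1,f_3): lcm = xy. S = -\tfrac{2}{5}y^{2} + \tfrac{1}{4}y + \tfrac{37}{5}.
  leading term y^{2}: no divisor's leading term divides it; move -\tfrac{2}{5}y^{2} to the remainder.
  leading term y: no divisor's leading term divides it; move \tfrac{1}{4}y to the remainder.
  leading term 1: no divisor's leading term divides it; move \tfrac{37}{5} to the remainder.
  remainder -\tfrac{2}{5}y^{2} + \tfrac{1}{4}y + \tfrac{37}{5} ≠ 0; add h_5 = -\tfrac{2}{5}y^{2} + \tfrac{1}{4}y + \tfrac{37}{5} to the basis.

S(f_1,h_4): lcm = xy. S = -\tfrac{23}{12}y^{2} - \tfrac{77}{12}y + 5.
  leading term y^{2}: subtract (\tfrac{115}{24})·h_5 from -\tfrac{23}{12}y^{2} - \tfrac{77}{12}y + 5 → -\tfrac{731}{96}y - \tfrac{731}{24}
  leading term y: no divisor's leading term divides it; move -\tfrac{731}{96}y to the remainder.
  leading term 1: no divisor's leading term divides it; move -\tfrac{731}{24} to the remainder.
  remainder -\tfrac{731}{96}y - \tfrac{731}{24} ≠ 0; add h_6 = -\tfrac{731}{96}y - \tfrac{731}{24} to the basis.

The other S-polynomials (S(f_2,f_3), S(f_2,h_4), S(f_3,h_4), S(f_1,h_5), S(f_2,h_5), S(f_3,h_5), S(h_4,h_5), S(f_1,h_6), S(f_2,h_6), S(f_3,h_6), S(h_4,h_6), S(h_5,h_6)) all reduce to 0 modulo the current basis, so we have a Gröbner basis.
Inter-reduce: drop elements whose leading term is divisible by another's, tail-reduce, and make monic.
Reduced Gröbner basis: {x - 1, y + 4}.

From the last basis element, y + 4 = 0, so y takes values in {-4}. Each choice, substituted upward through the basis, yields the corresponding point(s) of the solution set.
  y = -4: the earlier basis element becomes x - 1 = 0, giving x = 1 — point (1, -4).

{(1, -4)}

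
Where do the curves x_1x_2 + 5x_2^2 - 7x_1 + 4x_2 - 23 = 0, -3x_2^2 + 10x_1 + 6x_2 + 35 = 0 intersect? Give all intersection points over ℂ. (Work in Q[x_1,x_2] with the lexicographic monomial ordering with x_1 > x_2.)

{(1, -3), (2/3 + 2*sqrt(34)/3, -7/3 - sqrt(34)/3), (2/3 - 2*sqrt(34)/3, -7/3 + sqrt(34)/3)}

Compute a lex Gröbner basis by Buchberger's algorithm.
f_1 = x_1x_2 - 7x_1 + 5x_2^2 + 4x_2 - 23, LT = x_1x_2.
f_2 = 10x_1 - 3x_2^2 + 6x_2 + 35, LT = x_1.

S(f_1,f_2): lcm = x_1x_2. S = -7x_1 + 3/10x_2^3 + 22/5x_2^2 + 1/2x_2 - 23.
  reduce S modulo (f_1, f_2):
  remainder 3/10x_2^3 + 23/10x_2^2 + 47/10x_2 + 3/2 ≠ 0; add h_3 = 3/10x_2^3 + 23/10x_2^2 + 47/10x_2 + 3/2 to the basis.

The other S-polynomials (S(f_1,h_3), S(f_2,h_3)) all reduce to 0 modulo the current basis, so we have a Gröbner basis.
Inter-reduce: drop elements whose leading term is divisible by another's, tail-reduce, and make monic.
Reduced Gröbner basis: {x_1 - 3/10x_2^2 + 3/5x_2 + 7/2, x_2^3 + 23/3x_2^2 + 47/3x_2 + 5}.

From the last basis element, x_2^3 + 23/3x_2^2 + 47/3x_2 + 5 = 0, so x_2 takes values in {-3, -7/3 - sqrt(34)/3, -7/3 + sqrt(34)/3}. Each choice, substituted upward through the basis, yields the corresponding point(s) of the solution set.
  x_2 = -3: the earlier basis element becomes x_1 - 1 = 0, giving x_1 = 1 — point (1, -3).
  x_2 = -7/3 - sqrt(34)/3: the earlier basis element becomes x_1 - 2*sqrt(34)/3 - 2/3 = 0, giving x_1 = 2/3 + 2*sqrt(34)/3 — point (2/3 + 2*sqrt(34)/3, -7/3 - sqrt(34)/3).
  x_2 = -7/3 + sqrt(34)/3: the earlier basis element becomes x_1 - 2/3 + 2*sqrt(34)/3 = 0, giving x_1 = 2/3 - 2*sqrt(34)/3 — point (2/3 - 2*sqrt(34)/3, -7/3 + sqrt(34)/3).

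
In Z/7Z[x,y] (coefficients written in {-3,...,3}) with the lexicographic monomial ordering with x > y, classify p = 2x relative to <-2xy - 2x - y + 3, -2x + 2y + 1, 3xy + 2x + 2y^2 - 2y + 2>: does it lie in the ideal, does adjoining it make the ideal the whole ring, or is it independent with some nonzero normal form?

2x lies in I (it reduces to 0).

First compute the reduced Gröbner basis of I by Buchberger's algorithm.
f_1 = -2xy - 2x - y + 3, LT = xy.
f_2 = -2x + 2y + 1, LT = x.
f_3 = 3xy + 2x + 2y^2 - 2y + 2, LT = xy.

S(f_1,f_2): lcm = xy. S = x + y^2 + y + 2.
  reduce S modulo (f_1, f_2, f_3):
  remainder y^2 + 2y - 1 ≠ 0; add h_4 = y^2 + 2y - 1 to the basis.

S(f_1,f_3): lcm = xy. S = -2x - 3y^2 - 1.
  reduce S modulo (f_1, f_2, f_3, h_4):
  remainder -3y + 2 ≠ 0; add h_5 = -3y + 2 to the basis.

The other S-polynomials (S(f_2,f_3), S(f_1,h_4), S(f_2,h_4), S(f_3,h_4), S(f_1,h_5), S(f_2,h_5), S(f_3,h_5), S(h_4,h_5)) all reduce to 0 modulo the current basis, so we have a Gröbner basis.
Inter-reduce: drop elements whose leading term is divisible by another's, tail-reduce, and make monic.
Reduced Gröbner basis: {x, y - 3}.
Label its elements g_1 = x, g_2 = y - 3.

Reduce p = 2x modulo G:
  leading term x: subtract (2)·g_1 from 2x → 0
  normal form = 0.
Since the normal form is 0, p ∈ I.

The remainder on division by a Gröbner basis is unique — it is the normal form.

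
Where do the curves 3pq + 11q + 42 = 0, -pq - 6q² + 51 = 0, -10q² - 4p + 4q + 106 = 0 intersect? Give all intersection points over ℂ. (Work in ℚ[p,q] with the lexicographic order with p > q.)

{(1, -3)}

Compute a lex Gröbner basis by Buchberger's algorithm.
f_1 = 3pq + 11q + 42, LT = pq.
f_2 = -pq - 6q² + 51, LT = pq.
f_3 = -4p - 10q² + 4q + 106, LT = p.

S(f_1,f_2): lcm = pq. S = -6q² + 11/3q + 65.
  leading term q²: no divisor's leading term divides it; move -6q² to the remainder.
  leading term q: no divisor's leading term divides it; move 11/3q to the remainder.
  leading term 1: no divisor's leading term divides it; move 65 to the remainder.
  remainder -6q² + 11/3q + 65 ≠ 0; add h_4 = -6q² + 11/3q + 65 to the basis.

S(f_1,f_3): lcm = pq. S = -5/2q³ + q² + 181/6q + 14.
  leading term q³: subtract (5/12q)·h_4 from -5/2q³ + q² + 181/6q + 14 → -19/36q² + 37/12q + 14
  leading term q²: subtract (19/216)·h_4 from -19/36q² + 37/12q + 14 → 1789/648q + 1789/216
  leading term q: no divisor's leading term divides it; move 1789/648q to the remainder.
  leading term 1: no divisor's leading term divides it; move 1789/216 to the remainder.
  remainder 1789/648q + 1789/216 ≠ 0; add h_5 = 1789/648q + 1789/216 to the basis.

The other S-polynomials (S(f_2,f_3), S(f_1,h_4), S(f_2,h_4), S(f_3,h_4), S(f_1,h_5), S(f_2,h_5), S(f_3,h_5), S(h_4,h_5)) all reduce to 0 modulo the current basis, so we have a Gröbner basis.
Inter-reduce: drop elements whose leading term is divisible by another's, tail-reduce, and make monic.
Reduced Gröbner basis: {p - 1, q + 3}.

A lex Gröbner basis eliminates variables successively. Here q + 3 depends only on q, with roots {-3}; lifting each root through the earlier basis elements recovers the full solutions.
  q = -3: the earlier basis element becomes p - 1 = 0, giving p = 1 — point (1, -3).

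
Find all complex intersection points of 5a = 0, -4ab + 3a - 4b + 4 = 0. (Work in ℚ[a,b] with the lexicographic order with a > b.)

{(0, 1)}

Compute a lex Gröbner basis by Buchberger's algorithm.
f_1 = 5a, LT = a.
f_2 = -4ab + 3a - 4b + 4, LT = ab.

S(f_1,f_2): lcm = ab. S = ¾a - b + 1.
  reduce S modulo (f_1, f_2):
  remainder -b + 1 ≠ 0; add h_3 = -b + 1 to the basis.

The other S-polynomials (S(f_1,h_3), S(f_2,h_3)) all reduce to 0 modulo the current basis, so we have a Gröbner basis.
Inter-reduce: drop elements whose leading term is divisible by another's, tail-reduce, and make monic.
Reduced Gröbner basis: {a, b - 1}.

The lex basis is triangular: the last element involves only b. Solving b - 1 = 0 gives b ∈ {1}; substituting each value into the earlier elements determines the remaining variables.
  b = 1: the earlier basis element becomes a = 0, giving a = 0 — point (0, 1).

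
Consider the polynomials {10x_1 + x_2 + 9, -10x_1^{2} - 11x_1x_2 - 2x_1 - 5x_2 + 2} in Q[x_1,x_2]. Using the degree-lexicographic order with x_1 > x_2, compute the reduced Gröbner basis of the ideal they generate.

f_1 = 10x_1 + x_2 + 9, LT = x_1.
f_2 = -10x_1^{2} - 11x_1x_2 - 2x_1 - 5x_2 + 2, LT = x_1^{2}.

S(f_1,f_2): lcm = x_1^{2}. S = -x_1x_2 + \tfrac{7}{10}x_1 - \tfrac{1}{2}x_2 + \tfrac{1}{5}.
  leading term x_1x_2: subtract (-\tfrac{1}{10}x_2)·f_1 from -x_1x_2 + \tfrac{7}{10}x_1 - \tfrac{1}{2}x_2 + \tfrac{1}{5} → \tfrac{1}{10}x_2^{2} + \tfrac{7}{10}x_1 + \tfrac{2}{5}x_2 + \tfrac{1}{5}
  leading term x_2^{2}: no divisor's leading term divides it; move \tfrac{1}{10}x_2^{2} to the remainder.
  leading term x_1: subtract (\tfrac{7}{100})·f_1 from \tfrac{7}{10}x_1 + \tfrac{2}{5}x_2 + \tfrac{1}{5} → \tfrac{33}{100}x_2 - \tfrac{43}{100}
  leading term x_2: no divisor's leading term divides it; move \tfrac{33}{100}x_2 to the remainder.
  leading term 1: no divisor's leading term divides it; move -\tfrac{43}{100} to the remainder.
  remainder \tfrac{1}{10}x_2^{2} + \tfrac{33}{100}x_2 - \tfrac{43}{100} ≠ 0; add g_3 = \tfrac{1}{10}x_2^{2} + \tfrac{33}{100}x_2 - \tfrac{43}{100} to the basis.

The other S-polynomials (S(f_1,g_3), S(f_2,g_3)) all reduce to 0 modulo the current basis, so we have a Gröbner basis.
Inter-reduce: drop elements whose leading term is divisible by another's, tail-reduce, and make monic.

G = {x_2^{2} + \tfrac{33}{10}x_2 - \tfrac{43}{10}, x_1 + \tfrac{1}{10}x_2 + \tfrac{9}{10}}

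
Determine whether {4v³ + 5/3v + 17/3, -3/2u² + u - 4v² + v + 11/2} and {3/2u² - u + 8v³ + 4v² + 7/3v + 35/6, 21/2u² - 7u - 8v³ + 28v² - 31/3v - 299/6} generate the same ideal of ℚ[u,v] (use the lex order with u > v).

Since reduced Gröbner bases are canonical representatives of ideals under a given ordering, it suffices to compute and compare them.
Buchberger on the first generating set:
f_1 = 4v³ + 5/3v + 17/3, LT = v³.
f_2 = -3/2u² + u - 4v² + v + 11/2, LT = u².

The S-polynomials (S(f_1,f_2)) all reduce to 0 modulo the current basis, so we have a Gröbner basis.
Inter-reduce: drop elements whose leading term is divisible by another's, tail-reduce, and make monic.
Reduced Gröbner basis: {u² - ⅔u + 8/3v² - ⅔v - 11/3, v³ + 5/12v + 17/12}.

Buchberger on the second generating set:
h_1 = 3/2u² - u + 8v³ + 4v² + 7/3v + 35/6, LT = u².
h_2 = 21/2u² - 7u - 8v³ + 28v² - 31/3v - 299/6, LT = u².

S(h_1,h_2): lcm = u². S = 128/21v³ + 160/63v + 544/63.
  leading term v³: no divisor's leading term divides it; move 128/21v³ to the remainder.
  leading term v: no divisor's leading term divides it; move 160/63v to the remainder.
  leading term 1: no divisor's leading term divides it; move 544/63 to the remainder.
  remainder 128/21v³ + 160/63v + 544/63 ≠ 0; add k_3 = 128/21v³ + 160/63v + 544/63 to the basis.

The other S-polynomials (S(h_1,k_3), S(h_2,k_3)) all reduce to 0 modulo the current basis, so we have a Gröbner basis.
Inter-reduce: drop elements whose leading term is divisible by another's, tail-reduce, and make monic.
Reduced Gröbner basis: {u² - ⅔u + 8/3v² - ⅔v - 11/3, v³ + 5/12v + 17/12}.

The two bases agree; hence the ideals are identical.

Yes, the ideals are equal.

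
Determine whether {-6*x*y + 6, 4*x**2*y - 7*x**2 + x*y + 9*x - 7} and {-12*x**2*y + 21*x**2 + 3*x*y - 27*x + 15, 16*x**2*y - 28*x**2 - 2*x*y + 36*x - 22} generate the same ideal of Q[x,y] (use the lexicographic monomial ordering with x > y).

Two ideals are equal iff their reduced Gröbner bases coincide (the reduced basis is unique for a fixed ordering).
Buchberger on the first generating set:
f_1 = -6*x*y + 6, LT = x*y.
f_2 = 4*x**2*y - 7*x**2 + x*y + 9*x - 7, LT = x**2*y.

S(f_1,f_2): lcm = x**2*y. S = 7/4*x**2 - 1/4*x*y - 13/4*x + 7/4.
  leading term x**2: no divisor's leading term divides it; move 7/4*x**2 to the remainder.
  leading term x*y: subtract (1/24)·f_1 from -1/4*x*y - 13/4*x + 7/4 → -13/4*x + 3/2
  leading term x: no divisor's leading term divides it; move -13/4*x to the remainder.
  leading term 1: no divisor's leading term divides it; move 3/2 to the remainder.
  remainder 7/4*x**2 - 13/4*x + 3/2 ≠ 0; add g_3 = 7/4*x**2 - 13/4*x + 3/2 to the basis.

S(f_1,g_3): lcm = x**2*y. S = 13/7*x*y - x - 6/7*y.
  leading term x*y: subtract (-13/42)·f_1 from 13/7*x*y - x - 6/7*y → -x - 6/7*y + 13/7
  leading term x: no divisor's leading term divides it; move -x to the remainder.
  leading term y: no divisor's leading term divides it; move -6/7*y to the remainder.
  leading term 1: no divisor's leading term divides it; move 13/7 to the remainder.
  remainder -x - 6/7*y + 13/7 ≠ 0; add g_4 = -x - 6/7*y + 13/7 to the basis.

S(f_1,g_4): lcm = x*y. S = -6/7*y**2 + 13/7*y - 1.
  leading term y**2: no divisor's leading term divides it; move -6/7*y**2 to the remainder.
  leading term y: no divisor's leading term divides it; move 13/7*y to the remainder.
  leading term 1: no divisor's leading term divides it; move -1 to the remainder.
  remainder -6/7*y**2 + 13/7*y - 1 ≠ 0; add g_5 = -6/7*y**2 + 13/7*y - 1 to the basis.

The other S-polynomials (S(f_2,g_3), S(f_2,g_4), S(g_3,g_4), S(f_1,g_5), S(f_2,g_5), S(g_3,g_5), S(g_4,g_5)) all reduce to 0 modulo the current basis, so we have a Gröbner basis.
Inter-reduce: drop elements whose leading term is divisible by another's, tail-reduce, and make monic.
Reduced Gröbner basis: {x + 6/7*y - 13/7, y**2 - 13/6*y + 7/6}.

Buchberger on the second generating set:
h_1 = -12*x**2*y + 21*x**2 + 3*x*y - 27*x + 15, LT = x**2*y.
h_2 = 16*x**2*y - 28*x**2 - 2*x*y + 36*x - 22, LT = x**2*y.

S(h_1,h_2): lcm = x**2*y. S = -1/8*x*y + 1/8.
  leading term x*y: no divisor's leading term divides it; move -1/8*x*y to the remainder.
  leading term 1: no divisor's leading term divides it; move 1/8 to the remainder.
  remainder -1/8*x*y + 1/8 ≠ 0; add k_3 = -1/8*x*y + 1/8 to the basis.

S(h_1,k_3): lcm = x**2*y. S = -7/4*x**2 - 1/4*x*y + 13/4*x - 5/4.
  leading term x**2: no divisor's leading term divides it; move -7/4*x**2 to the remainder.
  leading term x*y: subtract (2)·k_3 from -1/4*x*y + 13/4*x - 5/4 → 13/4*x - 3/2
  leading term x: no divisor's leading term divides it; move 13/4*x to the remainder.
  leading term 1: no divisor's leading term divides it; move -3/2 to the remainder.
  remainder -7/4*x**2 + 13/4*x - 3/2 ≠ 0; add k_4 = -7/4*x**2 + 13/4*x - 3/2 to the basis.

S(h_1,k_4): lcm = x**2*y. S = -7/4*x**2 + 45/28*x*y + 9/4*x - 6/7*y - 5/4.
  leading term x**2: subtract (1)·k_4 from -7/4*x**2 + 45/28*x*y + 9/4*x - 6/7*y - 5/4 → 45/28*x*y - x - 6/7*y + 1/4
  leading term x*y: subtract (-90/7)·k_3 from 45/28*x*y - x - 6/7*y + 1/4 → -x - 6/7*y + 13/7
  leading term x: no divisor's leading term divides it; move -x to the remainder.
  leading term y: no divisor's leading term divides it; move -6/7*y to the remainder.
  leading term 1: no divisor's leading term divides it; move 13/7 to the remainder.
  remainder -x - 6/7*y + 13/7 ≠ 0; add k_5 = -x - 6/7*y + 13/7 to the basis.

S(k_3,k_5): lcm = x*y. S = -6/7*y**2 + 13/7*y - 1.
  leading term y**2: no divisor's leading term divides it; move -6/7*y**2 to the remainder.
  leading term y: no divisor's leading term divides it; move 13/7*y to the remainder.
  leading term 1: no divisor's leading term divides it; move -1 to the remainder.
  remainder -6/7*y**2 + 13/7*y - 1 ≠ 0; add k_6 = -6/7*y**2 + 13/7*y - 1 to the basis.

The other S-polynomials (S(h_2,k_3), S(h_2,k_4), S(k_3,k_4), S(h_1,k_5), S(h_2,k_5), S(k_4,k_5), S(h_1,k_6), S(h_2,k_6), S(k_3,k_6), S(k_4,k_6), S(k_5,k_6)) all reduce to 0 modulo the current basis, so we have a Gröbner basis.
Inter-reduce: drop elements whose leading term is divisible by another's, tail-reduce, and make monic.
Reduced Gröbner basis: {x + 6/7*y - 13/7, y**2 - 13/6*y + 7/6}.

These coincide, so the ideals are equal.

Yes, the ideals are equal.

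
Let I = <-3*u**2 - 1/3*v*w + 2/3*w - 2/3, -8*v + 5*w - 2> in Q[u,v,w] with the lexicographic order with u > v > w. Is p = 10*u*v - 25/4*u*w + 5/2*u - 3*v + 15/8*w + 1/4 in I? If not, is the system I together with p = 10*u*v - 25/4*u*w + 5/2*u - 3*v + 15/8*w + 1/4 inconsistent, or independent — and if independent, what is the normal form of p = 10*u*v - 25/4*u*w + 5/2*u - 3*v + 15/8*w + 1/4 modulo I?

Adjoining 10*u*v - 25/4*u*w + 5/2*u - 3*v + 15/8*w + 1/4 makes the ideal the whole ring: the system is inconsistent.

First compute the reduced Gröbner basis of I by Buchberger's algorithm.
f_1 = -3*u**2 - 1/3*v*w + 2/3*w - 2/3, LT = u**2.
f_2 = -8*v + 5*w - 2, LT = v.

The S-polynomials (S(f_1,f_2)) all reduce to 0 modulo the current basis, so we have a Gröbner basis.
Inter-reduce: drop elements whose leading term is divisible by another's, tail-reduce, and make monic.
Reduced Gröbner basis: {u**2 + 5/72*w**2 - 1/4*w + 2/9, v - 5/8*w + 1/4}.
Label its elements g_1 = u**2 + 5/72*w**2 - 1/4*w + 2/9, g_2 = v - 5/8*w + 1/4.

Reduce p = 10*u*v - 25/4*u*w + 5/2*u - 3*v + 15/8*w + 1/4 modulo G:
  leading term u*v: subtract (10*u)·g_2 from 10*u*v - 25/4*u*w + 5/2*u - 3*v + 15/8*w + 1/4 → -3*v + 15/8*w + 1/4
  leading term v: subtract (-3)·g_2 from -3*v + 15/8*w + 1/4 → 1
  leading term 1: no divisor's leading term divides it; move 1 to the remainder.
  normal form = 1.
The normal form is nonzero, so p ∉ I. Since p minus its normal form lies in I, I + (p) = I + (r) where r = 1; decide whether this ideal is the whole ring.
Here r = 1 is a nonzero constant, hence a unit: 1 ∈ I + (p), the Gröbner basis of I + (p) is {1}, and the enlarged system has no common solution — adjoining p is inconsistent.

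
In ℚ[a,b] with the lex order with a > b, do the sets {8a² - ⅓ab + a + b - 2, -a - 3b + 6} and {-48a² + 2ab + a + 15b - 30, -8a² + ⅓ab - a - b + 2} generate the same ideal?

Yes, the ideals are equal.

Equality of ideals is decidable: compute both reduced Gröbner bases (unique for the ordering) and check whether they agree.
Buchberger on the first generating set:
f_1 = 8a² - ⅓ab + a + b - 2, LT = a².
f_2 = -a - 3b + 6, LT = a.

S(f_1,f_2): lcm = a². S = -73/24ab + 49/8a + ⅛b - ¼.
  leading term ab: subtract (73/24b)·f_2 from -73/24ab + 49/8a + ⅛b - ¼ → 49/8a + 73/8b² - 145/8b - ¼
  leading term a: subtract (-49/8)·f_2 from 49/8a + 73/8b² - 145/8b - ¼ → 73/8b² - 73/2b + 73/2
  leading term b²: no divisor's leading term divides it; move 73/8b² to the remainder.
  leading term b: no divisor's leading term divides it; move -73/2b to the remainder.
  leading term 1: no divisor's leading term divides it; move 73/2 to the remainder.
  remainder 73/8b² - 73/2b + 73/2 ≠ 0; add g_3 = 73/8b² - 73/2b + 73/2 to the basis.

The other S-polynomials (S(f_1,g_3), S(f_2,g_3)) all reduce to 0 modulo the current basis, so we have a Gröbner basis.
Inter-reduce: drop elements whose leading term is divisible by another's, tail-reduce, and make monic.
Reduced Gröbner basis: {a + 3b - 6, b² - 4b + 4}.

Buchberger on the second generating set:
h_1 = -48a² + 2ab + a + 15b - 30, LT = a².
h_2 = -8a² + ⅓ab - a - b + 2, LT = a².

S(h_1,h_2): lcm = a². S = -7/48a - 7/16b + ⅞.
  leading term a: no divisor's leading term divides it; move -7/48a to the remainder.
  leading term b: no divisor's leading term divides it; move -7/16b to the remainder.
  leading term 1: no divisor's leading term divides it; move ⅞ to the remainder.
  remainder -7/48a - 7/16b + ⅞ ≠ 0; add k_3 = -7/48a - 7/16b + ⅞ to the basis.

S(h_1,k_3): lcm = a². S = -73/24ab + 287/48a - 5/16b + ⅝.
  leading term ab: subtract (146/7b)·k_3 from -73/24ab + 287/48a - 5/16b + ⅝ → 287/48a + 73/8b² - 297/16b + ⅝
  leading term a: subtract (-41)·k_3 from 287/48a + 73/8b² - 297/16b + ⅝ → 73/8b² - 73/2b + 73/2
  leading term b²: no divisor's leading term divides it; move 73/8b² to the remainder.
  leading term b: no divisor's leading term divides it; move -73/2b to the remainder.
  leading term 1: no divisor's leading term divides it; move 73/2 to the remainder.
  remainder 73/8b² - 73/2b + 73/2 ≠ 0; add k_4 = 73/8b² - 73/2b + 73/2 to the basis.

The other S-polynomials (S(h_2,k_3), S(h_1,k_4), S(h_2,k_4), S(k_3,k_4)) all reduce to 0 modulo the current basis, so we have a Gröbner basis.
Inter-reduce: drop elements whose leading term is divisible by another's, tail-reduce, and make monic.
Reduced Gröbner basis: {a + 3b - 6, b² - 4b + 4}.

These coincide, so the ideals are equal.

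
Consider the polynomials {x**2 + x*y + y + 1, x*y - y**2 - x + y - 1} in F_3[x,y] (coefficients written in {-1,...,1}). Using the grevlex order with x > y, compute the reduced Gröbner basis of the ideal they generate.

G = {y**3 + y**2 - x + y + 1, x**2 + y**2 + x - 1, x*y - y**2 - x + y - 1}

f_1 = x**2 + x*y + y + 1, LT = x**2.
f_2 = x*y - y**2 - x + y - 1, LT = x*y.

S(f_1,f_2): lcm = x**2*y. S = -x*y**2 + x**2 - x*y + y**2 + x + y.
  reduce S modulo (f_1, f_2):
  remainder -y**3 - y**2 + x - y - 1 ≠ 0; add g_3 = -y**3 - y**2 + x - y - 1 to the basis.

The other S-polynomials (S(f_1,g_3), S(f_2,g_3)) all reduce to 0 modulo the current basis, so we have a Gröbner basis.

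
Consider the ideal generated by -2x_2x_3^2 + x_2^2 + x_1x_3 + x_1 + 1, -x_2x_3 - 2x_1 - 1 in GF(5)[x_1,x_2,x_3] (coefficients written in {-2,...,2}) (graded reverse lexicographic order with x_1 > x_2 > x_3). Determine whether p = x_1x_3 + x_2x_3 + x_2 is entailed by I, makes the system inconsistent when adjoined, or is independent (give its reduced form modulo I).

x_1x_3 + x_2x_3 + x_2 is independent of I; its normal form modulo I is x_1x_3 - 2x_1 + x_2 - 1.

First compute the reduced Gröbner basis of I by Buchberger's algorithm.
f_1 = -2x_2x_3^2 + x_2^2 + x_1x_3 + x_1 + 1, LT = x_2x_3^2.
f_2 = -x_2x_3 - 2x_1 - 1, LT = x_2x_3.

S(f_1,f_2): lcm = x_2x_3^2. S = 2x_2^2 + 2x_1 - x_3 + 2.
  reduce S modulo (f_1, f_2):
  remainder 2x_2^2 + 2x_1 - x_3 + 2 ≠ 0; add h_3 = 2x_2^2 + 2x_1 - x_3 + 2 to the basis.

S(f_1,h_3): lcm = x_2^2x_3^2. S = 2x_2^3 + 2x_1x_2x_3 - x_1x_3^2 - 2x_3^3 + 2x_1x_2 - x_3^2 + 2x_2.
  reduce S modulo (f_1, f_2, h_3):
  remainder -x_1x_3^2 - 2x_3^3 + x_1^2 - x_3^2 + x_1 - 1 ≠ 0; add h_4 = -x_1x_3^2 - 2x_3^3 + x_1^2 - x_3^2 + x_1 - 1 to the basis.

S(f_2,h_3): lcm = x_2^2x_3. S = 2x_1x_2 - x_1x_3 - 2x_3^2 + x_2 - x_3.
  reduce S modulo (f_1, f_2, h_3, h_4):
  remainder 2x_1x_2 - x_1x_3 - 2x_3^2 + x_2 - x_3 ≠ 0; add h_5 = 2x_1x_2 - x_1x_3 - 2x_3^2 + x_2 - x_3 to the basis.

The other S-polynomials (S(f_1,h_4), S(f_2,h_4), S(h_3,h_4), S(f_1,h_5), S(f_2,h_5), S(h_3,h_5), S(h_4,h_5)) all reduce to 0 modulo the current basis, so we have a Gröbner basis.
Inter-reduce: drop elements whose leading term is divisible by another's, tail-reduce, and make monic.
Reduced Gröbner basis: {x_1x_3^2 + 2x_3^3 - x_1^2 + x_3^2 - x_1 + 1, x_1x_2 + 2x_1x_3 - x_3^2 - 2x_2 + 2x_3, x_2^2 + x_1 + 2x_3 + 1, x_2x_3 + 2x_1 + 1}.
Label its elements g_1 = x_1x_3^2 + 2x_3^3 - x_1^2 + x_3^2 - x_1 + 1, g_2 = x_1x_2 + 2x_1x_3 - x_3^2 - 2x_2 + 2x_3, g_3 = x_2^2 + x_1 + 2x_3 + 1, g_4 = x_2x_3 + 2x_1 + 1.

Reduce p = x_1x_3 + x_2x_3 + x_2 modulo G:
  leading term x_1x_3: no divisor's leading term divides it; move x_1x_3 to the remainder.
  leading term x_2x_3: subtract (1)·g_4 from x_2x_3 + x_2 → -2x_1 + x_2 - 1
  leading term x_1: no divisor's leading term divides it; move -2x_1 to the remainder.
  leading term x_2: no divisor's leading term divides it; move x_2 to the remainder.
  leading term 1: no divisor's leading term divides it; move -1 to the remainder.
  normal form = x_1x_3 - 2x_1 + x_2 - 1.
The normal form is nonzero, so p ∉ I. Since p minus its normal form lies in I, I + (p) = I + (r) where r = x_1x_3 - 2x_1 + x_2 - 1; decide whether this ideal is the whole ring.
Run Buchberger on G together with r (pairs among the g_i already reduce to 0 since G is a Gröbner basis):
g_1 = x_1x_3^2 + 2x_3^3 - x_1^2 + x_3^2 - x_1 + 1, LT = x_1x_3^2.
g_2 = x_1x_2 + 2x_1x_3 - x_3^2 - 2x_2 + 2x_3, LT = x_1x_2.
g_3 = x_2^2 + x_1 + 2x_3 + 1, LT = x_2^2.
g_4 = x_2x_3 + 2x_1 + 1, LT = x_2x_3.
r = x_1x_3 - 2x_1 + x_2 - 1, LT = x_1x_3.

S(g_1,r): lcm = x_1x_3^2. S = 2x_3^3 - x_1^2 + 2x_1x_3 - x_2x_3 + x_3^2 - x_1 + x_3 + 1.
  reduce S modulo (g_1, g_2, g_3, g_4, r):
  remainder 2x_3^3 - x_1^2 + x_3^2 - 2x_2 + x_3 - 1 ≠ 0; add m_6 = 2x_3^3 - x_1^2 + x_3^2 - 2x_2 + x_3 - 1 to the basis.

S(g_2,r): lcm = x_1x_2x_3. S = 2x_1x_3^2 - x_3^3 + 2x_1x_2 - x_2^2 - 2x_2x_3 + 2x_3^2 + x_2.
  reduce S modulo (g_1, g_2, g_3, g_4, r, m_6):
  remainder 2x_1^2 + 2x_3^2 - x_1 - x_2 - 2x_3 + 2 ≠ 0; add m_7 = 2x_1^2 + 2x_3^2 - x_1 - x_2 - 2x_3 + 2 to the basis.

The other S-polynomials (S(g_1,g_2), S(g_1,g_3), S(g_1,g_4), S(g_2,g_3), S(g_2,g_4), S(g_3,g_4), S(g_3,r), S(g_4,r), S(g_1,m_6), S(g_2,m_6), S(g_3,m_6), S(g_4,m_6), S(r,m_6), S(g_1,m_7), S(g_2,m_7), S(g_3,m_7), S(g_4,m_7), S(r,m_7), S(m_6,m_7)) all reduce to 0 modulo the current basis, so we have a Gröbner basis.
Inter-reduce: drop elements whose leading term is divisible by another's, tail-reduce, and make monic.
Reduced Gröbner basis: {x_3^3 + x_3^2 + x_1, x_1^2 + x_3^2 + 2x_1 + 2x_2 - x_3 + 1, x_1x_2 - x_3^2 - x_1 + x_2 + 2x_3 + 2, x_2^2 + x_1 + 2x_3 + 1, x_1x_3 - 2x_1 + x_2 - 1, x_2x_3 + 2x_1 + 1}.
The reduced Gröbner basis of I + (p) is {x_3^3 + x_3^2 + x_1, x_1^2 + x_3^2 + 2x_1 + 2x_2 - x_3 + 1, x_1x_2 - x_3^2 - x_1 + x_2 + 2x_3 + 2, x_2^2 + x_1 + 2x_3 + 1, x_1x_3 - 2x_1 + x_2 - 1, x_2x_3 + 2x_1 + 1} ≠ {1}, a proper ideal, so the enlarged system stays consistent: p is independent of I, with normal form x_1x_3 - 2x_1 + x_2 - 1.

Ideal membership is decidable via reduction modulo a Gröbner basis.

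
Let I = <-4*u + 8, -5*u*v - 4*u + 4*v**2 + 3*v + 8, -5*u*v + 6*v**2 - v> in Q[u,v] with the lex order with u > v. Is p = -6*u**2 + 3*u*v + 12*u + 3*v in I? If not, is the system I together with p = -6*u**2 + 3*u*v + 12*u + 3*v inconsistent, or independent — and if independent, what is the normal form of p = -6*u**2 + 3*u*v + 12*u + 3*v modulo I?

-6*u**2 + 3*u*v + 12*u + 3*v lies in I (it reduces to 0).

First compute the reduced Gröbner basis of I by Buchberger's algorithm.
f_1 = -4*u + 8, LT = u.
f_2 = -5*u*v - 4*u + 4*v**2 + 3*v + 8, LT = u*v.
f_3 = -5*u*v + 6*v**2 - v, LT = u*v.

S(f_1,f_2): lcm = u*v. S = -4/5*u + 4/5*v**2 - 7/5*v + 8/5.
  reduce S modulo (f_1, f_2, f_3):
  remainder 4/5*v**2 - 7/5*v ≠ 0; add h_4 = 4/5*v**2 - 7/5*v to the basis.

S(f_1,f_3): lcm = u*v. S = 6/5*v**2 - 11/5*v.
  reduce S modulo (f_1, f_2, f_3, h_4):
  remainder -1/10*v ≠ 0; add h_5 = -1/10*v to the basis.

The other S-polynomials (S(f_2,f_3), S(f_1,h_4), S(f_2,h_4), S(f_3,h_4), S(f_1,h_5), S(f_2,h_5), S(f_3,h_5), S(h_4,h_5)) all reduce to 0 modulo the current basis, so we have a Gröbner basis.
Inter-reduce: drop elements whose leading term is divisible by another's, tail-reduce, and make monic.
Reduced Gröbner basis: {u - 2, v}.
Label its elements g_1 = u - 2, g_2 = v.

Reduce p = -6*u**2 + 3*u*v + 12*u + 3*v modulo G:
  leading term u**2: subtract (-6*u)·g_1 from -6*u**2 + 3*u*v + 12*u + 3*v → 3*u*v + 3*v
  leading term u*v: subtract (3*v)·g_1 from 3*u*v + 3*v → 9*v
  leading term v: subtract (9)·g_2 from 9*v → 0
  normal form = 0.
Since the normal form is 0, p ∈ I.

Ideal membership is decidable via reduction modulo a Gröbner basis.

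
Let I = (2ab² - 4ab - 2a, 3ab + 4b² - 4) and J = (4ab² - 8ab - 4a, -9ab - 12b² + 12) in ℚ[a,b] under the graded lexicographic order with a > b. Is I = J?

Yes, the ideals are equal.

Since reduced Gröbner bases are canonical representatives of ideals under a given ordering, it suffices to compute and compare them.
Buchberger on the first generating set:
f_1 = 2ab² - 4ab - 2a, LT = ab².
f_2 = 3ab + 4b² - 4, LT = ab.

S(f_1,f_2): lcm = ab². S = -4/3b³ - 2ab - a + 4/3b.
  reduce S modulo (f_1, f_2):
  remainder -4/3b³ + 8/3b² - a + 4/3b - 8/3 ≠ 0; add g_3 = -4/3b³ + 8/3b² - a + 4/3b - 8/3 to the basis.

S(f_1,g_3): lcm = ab³. S = -¾a² - 2a.
  reduce S modulo (f_1, f_2, g_3):
  remainder -¾a² - 2a ≠ 0; add g_4 = -¾a² - 2a to the basis.

The other S-polynomials (S(f_2,g_3), S(f_1,g_4), S(f_2,g_4), S(g_3,g_4)) all reduce to 0 modulo the current basis, so we have a Gröbner basis.
Inter-reduce: drop elements whose leading term is divisible by another's, tail-reduce, and make monic.
Reduced Gröbner basis: {b³ - 2b² + ¾a - b + 2, a² + 8/3a, ab + 4/3b² - 4/3}.

Buchberger on the second generating set:
h_1 = 4ab² - 8ab - 4a, LT = ab².
h_2 = -9ab - 12b² + 12, LT = ab.

S(h_1,h_2): lcm = ab². S = -4/3b³ - 2ab - a + 4/3b.
  reduce S modulo (h_1, h_2):
  remainder -4/3b³ + 8/3b² - a + 4/3b - 8/3 ≠ 0; add k_3 = -4/3b³ + 8/3b² - a + 4/3b - 8/3 to the basis.

S(h_1,k_3): lcm = ab³. S = -¾a² - 2a.
  reduce S modulo (h_1, h_2, k_3):
  remainder -¾a² - 2a ≠ 0; add k_4 = -¾a² - 2a to the basis.

The other S-polynomials (S(h_2,k_3), S(h_1,k_4), S(h_2,k_4), S(k_3,k_4)) all reduce to 0 modulo the current basis, so we have a Gröbner basis.
Inter-reduce: drop elements whose leading term is divisible by another's, tail-reduce, and make monic.
Reduced Gröbner basis: {b³ - 2b² + ¾a - b + 2, a² + 8/3a, ab + 4/3b² - 4/3}.

Same reduced basis, so the two generating sets span the same ideal.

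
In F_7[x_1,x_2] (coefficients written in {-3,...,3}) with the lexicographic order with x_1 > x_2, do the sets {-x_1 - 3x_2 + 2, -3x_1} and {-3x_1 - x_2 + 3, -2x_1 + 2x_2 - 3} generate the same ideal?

No, the ideals differ.

Two ideals are equal iff their reduced Gröbner bases coincide (the reduced basis is unique for a fixed ordering).
Buchberger on the first generating set:
f_1 = -x_1 - 3x_2 + 2, LT = x_1.
f_2 = -3x_1, LT = x_1.

S(f_1,f_2): lcm = x_1. S = 3x_2 - 2.
  leading term x_2: no divisor's leading term divides it; move 3x_2 to the remainder.
  leading term 1: no divisor's leading term divides it; move -2 to the remainder.
  remainder 3x_2 - 2 ≠ 0; add g_3 = 3x_2 - 2 to the basis.

The other S-polynomials (S(f_1,g_3), S(f_2,g_3)) all reduce to 0 modulo the current basis, so we have a Gröbner basis.
Inter-reduce: drop elements whose leading term is divisible by another's, tail-reduce, and make monic.
Reduced Gröbner basis: {x_1, x_2 - 3}.

Buchberger on the second generating set:
h_1 = -3x_1 - x_2 + 3, LT = x_1.
h_2 = -2x_1 + 2x_2 - 3, LT = x_1.

S(h_1,h_2): lcm = x_1. S = -x_2 + 1.
  leading term x_2: no divisor's leading term divides it; move -x_2 to the remainder.
  leading term 1: no divisor's leading term divides it; move 1 to the remainder.
  remainder -x_2 + 1 ≠ 0; add k_3 = -x_2 + 1 to the basis.

The other S-polynomials (S(h_1,k_3), S(h_2,k_3)) all reduce to 0 modulo the current basis, so we have a Gröbner basis.
Inter-reduce: drop elements whose leading term is divisible by another's, tail-reduce, and make monic.
Reduced Gröbner basis: {x_1 - 3, x_2 - 1}.

These differ, so the ideals are not equal.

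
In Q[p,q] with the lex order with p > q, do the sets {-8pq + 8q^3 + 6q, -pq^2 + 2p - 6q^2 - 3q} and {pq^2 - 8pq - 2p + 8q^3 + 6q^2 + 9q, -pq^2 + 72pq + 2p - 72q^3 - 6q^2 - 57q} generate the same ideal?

Yes, the ideals are equal.

Equality of ideals is decidable: compute both reduced Gröbner bases (unique for the ordering) and check whether they agree.
Buchberger on the first generating set:
f_1 = -8pq + 8q^3 + 6q, LT = pq.
f_2 = -pq^2 + 2p - 6q^2 - 3q, LT = pq^2.

S(f_1,f_2): lcm = pq^2. S = 2p - q^4 - 27/4q^2 - 3q.
  leading term p: no divisor's leading term divides it; move 2p to the remainder.
  leading term q^4: no divisor's leading term divides it; move -q^4 to the remainder.
  leading term q^2: no divisor's leading term divides it; move -27/4q^2 to the remainder.
  leading term q: no divisor's leading term divides it; move -3q to the remainder.
  remainder 2p - q^4 - 27/4q^2 - 3q ≠ 0; add g_3 = 2p - q^4 - 27/4q^2 - 3q to the basis.

S(f_1,g_3): lcm = pq. S = 1/2q^5 + 19/8q^3 + 3/2q^2 - 3/4q.
  leading term q^5: no divisor's leading term divides it; move 1/2q^5 to the remainder.
  leading term q^3: no divisor's leading term divides it; move 19/8q^3 to the remainder.
  leading term q^2: no divisor's leading term divides it; move 3/2q^2 to the remainder.
  leading term q: no divisor's leading term divides it; move -3/4q to the remainder.
  remainder 1/2q^5 + 19/8q^3 + 3/2q^2 - 3/4q ≠ 0; add g_4 = 1/2q^5 + 19/8q^3 + 3/2q^2 - 3/4q to the basis.

The other S-polynomials (S(f_2,g_3), S(f_1,g_4), S(f_2,g_4), S(g_3,g_4)) all reduce to 0 modulo the current basis, so we have a Gröbner basis.
Inter-reduce: drop elements whose leading term is divisible by another's, tail-reduce, and make monic.
Reduced Gröbner basis: {p - 1/2q^4 - 27/8q^2 - 3/2q, q^5 + 19/4q^3 + 3q^2 - 3/2q}.

Buchberger on the second generating set:
h_1 = pq^2 - 8pq - 2p + 8q^3 + 6q^2 + 9q, LT = pq^2.
h_2 = -pq^2 + 72pq + 2p - 72q^3 - 6q^2 - 57q, LT = pq^2.

S(h_1,h_2): lcm = pq^2. S = 64pq - 64q^3 - 48q.
  leading term pq: no divisor's leading term divides it; move 64pq to the remainder.
  leading term q^3: no divisor's leading term divides it; move -64q^3 to the remainder.
  leading term q: no divisor's leading term divides it; move -48q to the remainder.
  remainder 64pq - 64q^3 - 48q ≠ 0; add k_3 = 64pq - 64q^3 - 48q to the basis.

S(h_1,k_3): lcm = pq^2. S = -8pq - 2p + q^4 + 8q^3 + 27/4q^2 + 9q.
  leading term pq: subtract (-1/8)·k_3 from -8pq - 2p + q^4 + 8q^3 + 27/4q^2 + 9q → -2p + q^4 + 27/4q^2 + 3q
  leading term p: no divisor's leading term divides it; move -2p to the remainder.
  leading term q^4: no divisor's leading term divides it; move q^4 to the remainder.
  leading term q^2: no divisor's leading term divides it; move 27/4q^2 to the remainder.
  leading term q: no divisor's leading term divides it; move 3q to the remainder.
  remainder -2p + q^4 + 27/4q^2 + 3q ≠ 0; add k_4 = -2p + q^4 + 27/4q^2 + 3q to the basis.

S(h_1,k_4): lcm = pq^2. S = -8pq - 2p + 1/2q^6 + 27/8q^4 + 19/2q^3 + 6q^2 + 9q.
  leading term pq: subtract (-1/8)·k_3 from -8pq - 2p + 1/2q^6 + 27/8q^4 + 19/2q^3 + 6q^2 + 9q → -2p + 1/2q^6 + 27/8q^4 + 3/2q^3 + 6q^2 + 3q
  leading term p: subtract (1)·k_4 from -2p + 1/2q^6 + 27/8q^4 + 3/2q^3 + 6q^2 + 3q → 1/2q^6 + 19/8q^4 + 3/2q^3 - 3/4q^2
  leading term q^6: no divisor's leading term divides it; move 1/2q^6 to the remainder.
  leading term q^4: no divisor's leading term divides it; move 19/8q^4 to the remainder.
  leading term q^3: no divisor's leading term divides it; move 3/2q^3 to the remainder.
  leading term q^2: no divisor's leading term divides it; move -3/4q^2 to the remainder.
  remainder 1/2q^6 + 19/8q^4 + 3/2q^3 - 3/4q^2 ≠ 0; add k_5 = 1/2q^6 + 19/8q^4 + 3/2q^3 - 3/4q^2 to the basis.

S(k_3,k_4): lcm = pq. S = 1/2q^5 + 19/8q^3 + 3/2q^2 - 3/4q.
  leading term q^5: no divisor's leading term divides it; move 1/2q^5 to the remainder.
  leading term q^3: no divisor's leading term divides it; move 19/8q^3 to the remainder.
  leading term q^2: no divisor's leading term divides it; move 3/2q^2 to the remainder.
  leading term q: no divisor's leading term divides it; move -3/4q to the remainder.
  remainder 1/2q^5 + 19/8q^3 + 3/2q^2 - 3/4q ≠ 0; add k_6 = 1/2q^5 + 19/8q^3 + 3/2q^2 - 3/4q to the basis.

The other S-polynomials (S(h_2,k_3), S(h_2,k_4), S(h_1,k_5), S(h_2,k_5), S(k_3,k_5), S(k_4,k_5), S(h_1,k_6), S(h_2,k_6), S(k_3,k_6), S(k_4,k_6), S(k_5,k_6)) all reduce to 0 modulo the current basis, so we have a Gröbner basis.
Inter-reduce: drop elements whose leading term is divisible by another's, tail-reduce, and make monic.
Reduced Gröbner basis: {p - 1/2q^4 - 27/8q^2 - 3/2q, q^5 + 19/4q^3 + 3q^2 - 3/2q}.

Same reduced basis, so the two generating sets span the same ideal.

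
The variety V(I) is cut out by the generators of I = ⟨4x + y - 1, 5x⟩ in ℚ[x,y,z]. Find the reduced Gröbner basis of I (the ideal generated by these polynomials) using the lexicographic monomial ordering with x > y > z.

G = {x, y - 1}

Buchberger's algorithm terminates because the ascending chain of leading-term ideals stabilizes.

f_1 = 4x + y - 1, LT = x.
f_2 = 5x, LT = x.

S(f_1,f_2): lcm = x. S = ¼y - ¼.
  reduce S modulo (f_1, f_2):
  remainder ¼y - ¼ ≠ 0; add g_3 = ¼y - ¼ to the basis.

The other S-polynomials (S(f_1,g_3), S(f_2,g_3)) all reduce to 0 modulo the current basis, so we have a Gröbner basis.
Inter-reduce: drop elements whose leading term is divisible by another's, tail-reduce, and make monic.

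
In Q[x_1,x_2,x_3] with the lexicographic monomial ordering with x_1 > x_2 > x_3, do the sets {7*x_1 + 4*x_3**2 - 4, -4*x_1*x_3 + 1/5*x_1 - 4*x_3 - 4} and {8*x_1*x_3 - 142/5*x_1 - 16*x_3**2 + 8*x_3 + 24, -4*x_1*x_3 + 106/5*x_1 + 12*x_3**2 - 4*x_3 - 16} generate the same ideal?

Yes, the ideals are equal.

Two ideals are equal iff their reduced Gröbner bases coincide (the reduced basis is unique for a fixed ordering).
Buchberger on the first generating set:
f_1 = 7*x_1 + 4*x_3**2 - 4, LT = x_1.
f_2 = -4*x_1*x_3 + 1/5*x_1 - 4*x_3 - 4, LT = x_1*x_3.

S(f_1,f_2): lcm = x_1*x_3. S = 1/20*x_1 + 4/7*x_3**3 - 11/7*x_3 - 1.
  reduce S modulo (f_1, f_2):
  remainder 4/7*x_3**3 - 1/35*x_3**2 - 11/7*x_3 - 34/35 ≠ 0; add g_3 = 4/7*x_3**3 - 1/35*x_3**2 - 11/7*x_3 - 34/35 to the basis.

The other S-polynomials (S(f_1,g_3), S(f_2,g_3)) all reduce to 0 modulo the current basis, so we have a Gröbner basis.
Inter-reduce: drop elements whose leading term is divisible by another's, tail-reduce, and make monic.
Reduced Gröbner basis: {x_1 + 4/7*x_3**2 - 4/7, x_3**3 - 1/20*x_3**2 - 11/4*x_3 - 17/10}.

Buchberger on the second generating set:
h_1 = 8*x_1*x_3 - 142/5*x_1 - 16*x_3**2 + 8*x_3 + 24, LT = x_1*x_3.
h_2 = -4*x_1*x_3 + 106/5*x_1 + 12*x_3**2 - 4*x_3 - 16, LT = x_1*x_3.

S(h_1,h_2): lcm = x_1*x_3. S = 7/4*x_1 + x_3**2 - 1.
  reduce S modulo (h_1, h_2):
  remainder 7/4*x_1 + x_3**2 - 1 ≠ 0; add k_3 = 7/4*x_1 + x_3**2 - 1 to the basis.

S(h_1,k_3): lcm = x_1*x_3. S = -71/20*x_1 - 4/7*x_3**3 - 2*x_3**2 + 11/7*x_3 + 3.
  reduce S modulo (h_1, h_2, k_3):
  remainder -4/7*x_3**3 + 1/35*x_3**2 + 11/7*x_3 + 34/35 ≠ 0; add k_4 = -4/7*x_3**3 + 1/35*x_3**2 + 11/7*x_3 + 34/35 to the basis.

The other S-polynomials (S(h_2,k_3), S(h_1,k_4), S(h_2,k_4), S(k_3,k_4)) all reduce to 0 modulo the current basis, so we have a Gröbner basis.
Inter-reduce: drop elements whose leading term is divisible by another's, tail-reduce, and make monic.
Reduced Gröbner basis: {x_1 + 4/7*x_3**2 - 4/7, x_3**3 - 1/20*x_3**2 - 11/4*x_3 - 17/10}.

Same reduced basis, so the two generating sets span the same ideal.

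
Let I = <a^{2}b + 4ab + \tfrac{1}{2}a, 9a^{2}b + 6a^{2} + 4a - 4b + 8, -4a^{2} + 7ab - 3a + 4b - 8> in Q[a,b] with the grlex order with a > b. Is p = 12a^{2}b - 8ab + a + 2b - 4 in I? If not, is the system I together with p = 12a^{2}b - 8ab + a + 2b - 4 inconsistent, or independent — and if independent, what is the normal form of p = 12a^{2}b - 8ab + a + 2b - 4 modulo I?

First compute the reduced Gröbner basis of I by Buchberger's algorithm.
f_1 = a^{2}b + 4ab + \tfrac{1}{2}a, LT = a^{2}b.
f_2 = 9a^{2}b + 6a^{2} + 4a - 4b + 8, LT = a^{2}b.
f_3 = -4a^{2} + 7ab - 3a + 4b - 8, LT = a^{2}.

S(f_1,f_2): lcm = a^{2}b. S = -\tfrac{2}{3}a^{2} + 4ab + \tfrac{1}{18}a + \tfrac{4}{9}b - \tfrac{8}{9}.
  leading term a^{2}: subtract (\tfrac{1}{6})·f_3 from -\tfrac{2}{3}a^{2} + 4ab + \tfrac{1}{18}a + \tfrac{4}{9}b - \tfrac{8}{9} → \tfrac{17}{6}ab + \tfrac{5}{9}a - \tfrac{2}{9}b + \tfrac{4}{9}
  leading term ab: no divisor's leading term divides it; move \tfrac{17}{6}ab to the remainder.
  leading term a: no divisor's leading term divides it; move \tfrac{5}{9}a to the remainder.
  leading term b: no divisor's leading term divides it; move -\tfrac{2}{9}b to the remainder.
  leading term 1: no divisor's leading term divides it; move \tfrac{4}{9} to the remainder.
  remainder \tfrac{17}{6}ab + \tfrac{5}{9}a - \tfrac{2}{9}b + \tfrac{4}{9} ≠ 0; add h_4 = \tfrac{17}{6}ab + \tfrac{5}{9}a - \tfrac{2}{9}b + \tfrac{4}{9} to the basis.

S(f_1,f_3): lcm = a^{2}b. S = \tfrac{7}{4}ab^{2} + \tfrac{13}{4}ab + b^{2} + \tfrac{1}{2}a - 2b.
  leading term ab^{2}: subtract (\tfrac{21}{34}b)·h_4 from \tfrac{7}{4}ab^{2} + \tfrac{13}{4}ab + b^{2} + \tfrac{1}{2}a - 2b → \tfrac{593}{204}ab + \tfrac{58}{51}b^{2} + \tfrac{1}{2}a - \tfrac{116}{51}b
  leading term ab: subtract (\tfrac{593}{578})·h_4 from \tfrac{593}{204}ab + \tfrac{58}{51}b^{2} + \tfrac{1}{2}a - \tfrac{116}{51}b → \tfrac{58}{51}b^{2} - \tfrac{182}{2601}a - \tfrac{5323}{2601}b - \tfrac{1186}{2601}
  leading term b^{2}: no divisor's leading term divides it; move \tfrac{58}{51}b^{2} to the remainder.
  leading term a: no divisor's leading term divides it; move -\tfrac{182}{2601}a to the remainder.
  leading term b: no divisor's leading term divides it; move -\tfrac{5323}{2601}b to the remainder.
  leading term 1: no divisor's leading term divides it; move -\tfrac{1186}{2601} to the remainder.
  remainder \tfrac{58}{51}b^{2} - \tfrac{182}{2601}a - \tfrac{5323}{2601}b - \tfrac{1186}{2601} ≠ 0; add h_5 = \tfrac{58}{51}b^{2} - \tfrac{182}{2601}a - \tfrac{5323}{2601}b - \tfrac{1186}{2601} to the basis.

S(f_1,h_4): lcm = a^{2}b. S = -\tfrac{10}{51}a^{2} + \tfrac{208}{51}ab + \tfrac{35}{102}a.
  leading term a^{2}: subtract (\tfrac{5}{102})·f_3 from -\tfrac{10}{51}a^{2} + \tfrac{208}{51}ab + \tfrac{35}{102}a → \tfrac{127}{34}ab + \tfrac{25}{51}a - \tfrac{10}{51}b + \tfrac{20}{51}
  leading term ab: subtract (\tfrac{381}{289})·h_4 from \tfrac{127}{34}ab + \tfrac{25}{51}a - \tfrac{10}{51}b + \tfrac{20}{51} → -\tfrac{70}{289}a + \tfrac{28}{289}b - \tfrac{56}{289}
  leading term a: no divisor's leading term divides it; move -\tfrac{70}{289}a to the remainder.
  leading term b: no divisor's leading term divides it; move \tfrac{28}{289}b to the remainder.
  leading term 1: no divisor's leading term divides it; move -\tfrac{56}{289} to the remainder.
  remainder -\tfrac{70}{289}a + \tfrac{28}{289}b - \tfrac{56}{289} ≠ 0; add h_6 = -\tfrac{70}{289}a + \tfrac{28}{289}b - \tfrac{56}{289} to the basis.

S(f_1,h_5): lcm = a^{2}b^{2}. S = \tfrac{91}{1479}a^{3} + \tfrac{5323}{2958}a^{2}b + 4ab^{2} + \tfrac{593}{1479}a^{2} + \tfrac{1}{2}ab.
  leading term a^{3}: subtract (-\tfrac{91}{5916}a)·f_3 from \tfrac{91}{1479}a^{3} + \tfrac{5323}{2958}a^{2}b + 4ab^{2} + \tfrac{593}{1479}a^{2} + \tfrac{1}{2}ab → \tfrac{3761}{1972}a^{2}b + 4ab^{2} + \tfrac{2099}{5916}a^{2} + \tfrac{1661}{2958}ab - \tfrac{182}{1479}a
  leading term a^{2}b: subtract (\tfrac{3761}{1972})·f_1 from \tfrac{3761}{1972}a^{2}b + 4ab^{2} + \tfrac{2099}{5916}a^{2} + \tfrac{1661}{2958}ab - \tfrac{182}{1479}a → 4ab^{2} + \tfrac{2099}{5916}a^{2} - \tfrac{20905}{2958}ab - \tfrac{12739}{11832}a
  leading term ab^{2}: subtract (\tfrac{24}{17}b)·h_4 from 4ab^{2} + \tfrac{2099}{5916}a^{2} - \tfrac{20905}{2958}ab - \tfrac{12739}{11832}a → \tfrac{2099}{5916}a^{2} - \tfrac{23225}{2958}ab + \tfrac{16}{51}b^{2} - \tfrac{12739}{11832}a - \tfrac{32}{51}b
  leading term a^{2}: subtract (-\tfrac{2099}{23664})·f_3 from \tfrac{2099}{5916}a^{2} - \tfrac{23225}{2958}ab + \tfrac{16}{51}b^{2} - \tfrac{12739}{11832}a - \tfrac{32}{51}b → -\tfrac{171107}{23664}ab + \tfrac{16}{51}b^{2} - \tfrac{31775}{23664}a - \tfrac{1613}{5916}b - \tfrac{2099}{2958}
  leading term ab: subtract (-\tfrac{171107}{67048})·h_4 from -\tfrac{171107}{23664}ab + \tfrac{16}{51}b^{2} - \tfrac{31775}{23664}a - \tfrac{1613}{5916}b - \tfrac{2099}{2958} → \tfrac{16}{51}b^{2} + \tfrac{90545}{1206864}a - \tfrac{126685}{150858}b + \tfrac{32029}{75429}
  leading term b^{2}: subtract (\tfrac{8}{29})·h_5 from \tfrac{16}{51}b^{2} + \tfrac{90545}{1206864}a - \tfrac{126685}{150858}b + \tfrac{32029}{75429} → \tfrac{12649}{134096}a - \tfrac{4613}{16762}b + \tfrac{4613}{8381}
  leading term a: subtract (-\tfrac{1807}{4640})·h_6 from \tfrac{12649}{134096}a - \tfrac{4613}{16762}b + \tfrac{4613}{8381} → -\tfrac{4683}{19720}b + \tfrac{4683}{9860}
  leading term b: no divisor's leading term divides it; move -\tfrac{4683}{19720}b to the remainder.
  leading term 1: no divisor's leading term divides it; move \tfrac{4683}{9860} to the remainder.
  remainder -\tfrac{4683}{19720}b + \tfrac{4683}{9860} ≠ 0; add h_7 = -\tfrac{4683}{19720}b + \tfrac{4683}{9860} to the basis.

The other S-polynomials (S(f_2,f_3), S(f_2,h_4), S(f_3,h_4), S(f_2,h_5), S(f_3,h_5), S(h_4,h_5), S(f_1,h_6), S(f_2,h_6), S(f_3,h_6), S(h_4,h_6), S(h_5,h_6), S(f_1,h_7), S(f_2,h_7), S(f_3,h_7), S(h_4,h_7), S(h_5,h_7), S(h_6,h_7)) all reduce to 0 modulo the current basis, so we have a Gröbner basis.
Inter-reduce: drop elements whose leading term is divisible by another's, tail-reduce, and make monic.
Reduced Gröbner basis: {a, b - 2}.
Label its elements g_1 = a, g_2 = b - 2.

Reduce p = 12a^{2}b - 8ab + a + 2b - 4 modulo G:
  leading term a^{2}b: subtract (12ab)·g_1 from 12a^{2}b - 8ab + a + 2b - 4 → -8ab + a + 2b - 4
  leading term ab: subtract (-8b)·g_1 from -8ab + a + 2b - 4 → a + 2b - 4
  leading term a: subtract (1)·g_1 from a + 2b - 4 → 2b - 4
  leading term b: subtract (2)·g_2 from 2b - 4 → 0
  normal form = 0.
Since the normal form is 0, p ∈ I.

12a^{2}b - 8ab + a + 2b - 4 lies in I (it reduces to 0).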